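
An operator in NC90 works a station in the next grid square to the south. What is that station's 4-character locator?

Latitude square 0; −1 → -1, wraps to 9, carry into field.
Latitude field C = 2; −1 → 1 = B.
The longitude characters are unchanged.

NB99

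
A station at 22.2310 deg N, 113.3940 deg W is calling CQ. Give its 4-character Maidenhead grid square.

Offset from 180°W / 90°S: lon 66.61°, lat 112.23°.
Field (20°×10°, letters A–R): lon ⌊66.61/20⌋ = 3 → D; lat ⌊112.23/10⌋ = 11 → L.
Square (2°×1°, digits 0–9): lon ⌊6.61/2⌋ = 3; lat ⌊2.23/1⌋ = 2.

DL32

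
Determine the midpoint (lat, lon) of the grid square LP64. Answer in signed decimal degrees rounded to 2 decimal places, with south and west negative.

Field L=11, P=15: +11·20° lon, +15·10° lat → SW at lon 40°, lat 60°.
Square 6, 4: +6·2° lon, +4·1° lat → SW at lon 52°, lat 64°.
Cell spans 2° lon × 1° lat. Centre is SW corner plus half of each.
latitude 64.50, longitude 53.00.

64.50, 53.00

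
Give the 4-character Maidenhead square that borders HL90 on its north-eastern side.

Longitude square 9; +1 → 10, wraps to 0, carry into field.
Longitude field H = 7; +1 → 8 = I.
Latitude square 0; +1 → 1.

IL01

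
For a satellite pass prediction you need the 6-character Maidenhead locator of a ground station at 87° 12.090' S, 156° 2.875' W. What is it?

BA12xt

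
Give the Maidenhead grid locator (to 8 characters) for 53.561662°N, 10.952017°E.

JO53ln44

Offset from 180°W / 90°S: lon 190.95202°, lat 143.56166°.
Field: lon ⌊190.95202/20⌋ = 9 → J; lat ⌊143.56166/10⌋ = 14 → O.
Square: lon ⌊10.95202/2⌋ = 5; lat ⌊3.56166/1⌋ = 3.
Subsquare: lon ⌊0.95202/0.0833333⌋ = 11 → l; lat ⌊0.56166/0.0416667⌋ = 13 → n.
Extended square: lon ⌊0.03535/0.00833333⌋ = 4; lat ⌊0.02000/0.00416667⌋ = 4.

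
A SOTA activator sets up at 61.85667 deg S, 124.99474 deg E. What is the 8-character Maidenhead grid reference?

Offset from 180°W / 90°S: lon 304.99474°, lat 28.14333°.
Field (20°×10°, letters A–R): lon ⌊304.99474/20⌋ = 15 → P; lat ⌊28.14333/10⌋ = 2 → C.
Square (2°×1°, digits 0–9): lon ⌊4.99474/2⌋ = 2; lat ⌊8.14333/1⌋ = 8.
Subsquare (5′×2.5′, letters a–x): lon ⌊0.99474/0.0833333⌋ = 11 → l; lat ⌊0.14333/0.0416667⌋ = 3 → d.
Extended square (30″×15″, digits 0–9): lon ⌊0.07807/0.00833333⌋ = 9; lat ⌊0.01833/0.00416667⌋ = 4.

PC28ld94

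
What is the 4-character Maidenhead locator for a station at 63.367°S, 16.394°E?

Add 180° to longitude and 90° to latitude: 196.39, 26.63.
Field: 196.39/20 → 9 → J, 26.63/10 → 2 → C; chars JC.
Square: 16.39/2 → 8, 6.63/1 → 6; chars 86.

JC86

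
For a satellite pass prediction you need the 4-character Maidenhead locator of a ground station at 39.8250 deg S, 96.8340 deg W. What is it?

Offset from 180°W / 90°S: lon 83.17°, lat 50.17°.
Field: lon ⌊83.17/20⌋ = 4 → E; lat ⌊50.17/10⌋ = 5 → F.
Square: lon ⌊3.17/2⌋ = 1; lat ⌊0.17/1⌋ = 0.

EF10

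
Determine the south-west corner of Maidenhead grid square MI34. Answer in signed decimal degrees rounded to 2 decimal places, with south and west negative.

Field M=12, I=8: +12·20° lon, +8·10° lat → SW at lon 60°, lat -10°.
Square 3, 4: +3·2° lon, +4·1° lat → SW at lon 66°, lat -6°.
latitude -6.00, longitude 66.00.

-6.00, 66.00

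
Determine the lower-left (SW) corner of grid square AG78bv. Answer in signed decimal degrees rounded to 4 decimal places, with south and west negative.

-21.1250, -165.9167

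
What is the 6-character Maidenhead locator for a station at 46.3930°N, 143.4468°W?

BN86gj

Add 180° to longitude and 90° to latitude: 36.5532, 136.3930.
Field (20°×10°, letters A–R): 36.5532/20 → 1 → B, 136.3930/10 → 13 → N; chars BN.
Square (2°×1°, digits 0–9): 16.5532/2 → 8, 6.3930/1 → 6; chars 86.
Subsquare (5′×2.5′, letters a–x): 0.5532/0.0833333 → 6 → g, 0.3930/0.0416667 → 9 → j; chars gj.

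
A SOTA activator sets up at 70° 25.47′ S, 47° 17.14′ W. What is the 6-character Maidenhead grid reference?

Offset from 180°W / 90°S: lon 132.7143°, lat 19.5755°.
Field: lon ⌊132.7143/20⌋ = 6 → G; lat ⌊19.5755/10⌋ = 1 → B.
Square: lon ⌊12.7143/2⌋ = 6; lat ⌊9.5755/1⌋ = 9.
Subsquare: lon ⌊0.7143/0.0833333⌋ = 8 → i; lat ⌊0.5755/0.0416667⌋ = 13 → n.

GB69in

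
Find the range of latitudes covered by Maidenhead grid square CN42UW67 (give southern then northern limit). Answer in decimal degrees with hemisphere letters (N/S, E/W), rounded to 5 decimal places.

Field C=2, N=13: +2·20° lon, +13·10° lat → SW at lon -140°, lat 40°.
Square 4, 2: +4·2° lon, +2·1° lat → SW at lon -132°, lat 42°.
Subsquare u=20, w=22: +20·0.0833333° lon, +22·0.0416667° lat → SW at lon -130.333°, lat 42.9167°.
Extended square 6, 7: +6·0.00833333° lon, +7·0.00416667° lat → SW at lon -130.283°, lat 42.9458°.
Cell spans 0.00833333° lon × 0.00416667° lat.
south 42.94583° N, north 42.95000° N.

42.94583° N, 42.95000° N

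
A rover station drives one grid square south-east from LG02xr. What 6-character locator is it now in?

LG12aq

Longitude subsquare x = 23; +1 → 24, wraps to 0 = a, carry into square.
Longitude square 0; +1 → 1.
Latitude subsquare r = 17; −1 → 16 = q.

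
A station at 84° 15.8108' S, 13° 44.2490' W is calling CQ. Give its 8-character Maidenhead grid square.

IA35dr16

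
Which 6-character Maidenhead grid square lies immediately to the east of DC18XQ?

Longitude subsquare x = 23; +1 → 24, wraps to 0 = a, carry into square.
Longitude square 1; +1 → 2.
The latitude characters are unchanged.

DC28aq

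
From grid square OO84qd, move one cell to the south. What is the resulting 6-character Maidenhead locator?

Latitude subsquare d = 3; −1 → 2 = c.
The longitude characters are unchanged.

OO84qc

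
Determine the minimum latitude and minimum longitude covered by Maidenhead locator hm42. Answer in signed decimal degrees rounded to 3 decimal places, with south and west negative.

Field H=7, M=12: +7·20° lon, +12·10° lat → SW at lon -40°, lat 30°.
Square 4, 2: +4·2° lon, +2·1° lat → SW at lon -32°, lat 32°.
latitude 32.000, longitude -32.000.

32.000, -32.000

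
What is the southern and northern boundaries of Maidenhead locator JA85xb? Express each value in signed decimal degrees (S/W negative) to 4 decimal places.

-84.9583, -84.9167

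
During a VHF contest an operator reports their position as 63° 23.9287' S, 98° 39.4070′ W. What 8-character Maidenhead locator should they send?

EC06qo14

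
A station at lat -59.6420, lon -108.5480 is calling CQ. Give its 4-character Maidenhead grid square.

DD50

Offset from 180°W / 90°S: lon 71.45°, lat 30.36°.
Field (20°×10°, letters A–R): 71.45/20 → 3 → D, 30.36/10 → 3 → D; chars DD.
Square (2°×1°, digits 0–9): 11.45/2 → 5, 0.36/1 → 0; chars 50.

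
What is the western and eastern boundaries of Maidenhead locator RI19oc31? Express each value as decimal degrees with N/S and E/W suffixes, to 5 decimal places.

Field R=17, I=8: +17·20° lon, +8·10° lat → SW at lon 160°, lat -10°.
Square 1, 9: +1·2° lon, +9·1° lat → SW at lon 162°, lat -1°.
Subsquare o=14, c=2: +14·0.0833333° lon, +2·0.0416667° lat → SW at lon 163.167°, lat -0.916667°.
Extended square 3, 1: +3·0.00833333° lon, +1·0.00416667° lat → SW at lon 163.192°, lat -0.9125°.
Cell spans 0.00833333° lon × 0.00416667° lat.
west 163.19167° E, east 163.20000° E.

163.19167° E, 163.20000° E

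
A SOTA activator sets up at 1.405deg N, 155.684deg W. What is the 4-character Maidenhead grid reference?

Add 180° to longitude and 90° to latitude: 24.32, 91.41.
Field: lon ⌊24.32/20⌋ = 1 → B; lat ⌊91.41/10⌋ = 9 → J.
Square: lon ⌊4.32/2⌋ = 2; lat ⌊1.41/1⌋ = 1.

BJ21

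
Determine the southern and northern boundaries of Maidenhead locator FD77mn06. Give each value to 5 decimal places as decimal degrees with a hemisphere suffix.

Field F=5, D=3: +5·20° lon, +3·10° lat → SW at lon -80°, lat -60°.
Square 7, 7: +7·2° lon, +7·1° lat → SW at lon -66°, lat -53°.
Subsquare m=12, n=13: +12·0.0833333° lon, +13·0.0416667° lat → SW at lon -65°, lat -52.4583°.
Extended square 0, 6: +0·0.00833333° lon, +6·0.00416667° lat → SW at lon -65°, lat -52.4333°.
Cell spans 0.00833333° lon × 0.00416667° lat.
south 52.43333° S, north 52.42917° S.

52.43333° S, 52.42917° S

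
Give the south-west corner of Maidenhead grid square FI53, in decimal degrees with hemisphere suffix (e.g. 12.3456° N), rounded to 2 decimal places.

Field F=5, I=8: +5·20° lon, +8·10° lat → SW at lon -80°, lat -10°.
Square 5, 3: +5·2° lon, +3·1° lat → SW at lon -70°, lat -7°.
latitude 7.00° S, longitude 70.00° W.

7.00° S, 70.00° W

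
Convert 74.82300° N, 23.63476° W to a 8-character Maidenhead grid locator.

Shift to the Maidenhead origin (180°W, 90°S): lon 156.36524, lat 164.82300.
Field (20°×10°, letters A–R): lon ⌊156.36524/20⌋ = 7 → H; lat ⌊164.82300/10⌋ = 16 → Q.
Square (2°×1°, digits 0–9): lon ⌊16.36524/2⌋ = 8; lat ⌊4.82300/1⌋ = 4.
Subsquare (5′×2.5′, letters a–x): lon ⌊0.36524/0.0833333⌋ = 4 → e; lat ⌊0.82300/0.0416667⌋ = 19 → t.
Extended square (30″×15″, digits 0–9): lon ⌊0.03191/0.00833333⌋ = 3; lat ⌊0.03133/0.00416667⌋ = 7.

HQ84et37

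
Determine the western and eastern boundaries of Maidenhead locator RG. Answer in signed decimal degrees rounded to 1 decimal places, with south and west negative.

160.0, 180.0

Field R=17, G=6: +17·20° lon, +6·10° lat → SW at lon 160°, lat -30°.
Cell spans 20° lon × 10° lat.
west 160.0, east 180.0.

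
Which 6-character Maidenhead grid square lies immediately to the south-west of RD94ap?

Longitude subsquare a = 0; −1 → -1, wraps to 23 = x, carry into square.
Longitude square 9; −1 → 8.
Latitude subsquare p = 15; −1 → 14 = o.

RD84xo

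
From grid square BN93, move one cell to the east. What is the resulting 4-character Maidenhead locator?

CN03

Longitude square 9; +1 → 10, wraps to 0, carry into field.
Longitude field B = 1; +1 → 2 = C.
The latitude characters are unchanged.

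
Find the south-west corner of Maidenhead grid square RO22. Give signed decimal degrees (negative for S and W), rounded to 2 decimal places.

52.00, 164.00

Field R=17, O=14: +17·20° lon, +14·10° lat → SW at lon 160°, lat 50°.
Square 2, 2: +2·2° lon, +2·1° lat → SW at lon 164°, lat 52°.
latitude 52.00, longitude 164.00.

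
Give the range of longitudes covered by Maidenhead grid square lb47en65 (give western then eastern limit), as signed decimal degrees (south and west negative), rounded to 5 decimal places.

Field L=11, B=1: +11·20° lon, +1·10° lat → SW at lon 40°, lat -80°.
Square 4, 7: +4·2° lon, +7·1° lat → SW at lon 48°, lat -73°.
Subsquare e=4, n=13: +4·0.0833333° lon, +13·0.0416667° lat → SW at lon 48.3333°, lat -72.4583°.
Extended square 6, 5: +6·0.00833333° lon, +5·0.00416667° lat → SW at lon 48.3833°, lat -72.4375°.
Cell spans 0.00833333° lon × 0.00416667° lat.
west 48.38333, east 48.39167.

48.38333, 48.39167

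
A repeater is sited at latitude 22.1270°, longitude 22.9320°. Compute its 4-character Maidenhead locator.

Offset from 180°W / 90°S: lon 202.93°, lat 112.13°.
Field: lon ⌊202.93/20⌋ = 10 → K; lat ⌊112.13/10⌋ = 11 → L.
Square: lon ⌊2.93/2⌋ = 1; lat ⌊2.13/1⌋ = 2.

KL12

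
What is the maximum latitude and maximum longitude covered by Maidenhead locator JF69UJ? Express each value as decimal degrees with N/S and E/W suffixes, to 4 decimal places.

30.5833° S, 13.7500° E

Field J=9, F=5: +9·20° lon, +5·10° lat → SW at lon 0°, lat -40°.
Square 6, 9: +6·2° lon, +9·1° lat → SW at lon 12°, lat -31°.
Subsquare u=20, j=9: +20·0.0833333° lon, +9·0.0416667° lat → SW at lon 13.6667°, lat -30.625°.
Cell spans 0.0833333° lon × 0.0416667° lat. NE corner is SW corner plus one full cell.
latitude 30.5833° S, longitude 13.7500° E.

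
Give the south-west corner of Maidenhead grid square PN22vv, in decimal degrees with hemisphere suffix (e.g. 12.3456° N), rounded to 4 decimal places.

42.8750° N, 125.7500° E

Field P=15, N=13: +15·20° lon, +13·10° lat → SW at lon 120°, lat 40°.
Square 2, 2: +2·2° lon, +2·1° lat → SW at lon 124°, lat 42°.
Subsquare v=21, v=21: +21·0.0833333° lon, +21·0.0416667° lat → SW at lon 125.75°, lat 42.875°.
latitude 42.8750° N, longitude 125.7500° E.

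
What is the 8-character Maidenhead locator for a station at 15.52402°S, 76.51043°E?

Shift to the Maidenhead origin (180°W, 90°S): lon 256.51043, lat 74.47598.
Field (20°×10°, letters A–R): 256.51043/20 → 12 → M, 74.47598/10 → 7 → H; chars MH.
Square (2°×1°, digits 0–9): 16.51043/2 → 8, 4.47598/1 → 4; chars 84.
Subsquare (5′×2.5′, letters a–x): 0.51043/0.0833333 → 6 → g, 0.47598/0.0416667 → 11 → l; chars gl.
Extended square (30″×15″, digits 0–9): 0.01043/0.00833333 → 1, 0.01765/0.00416667 → 4; chars 14.

MH84gl14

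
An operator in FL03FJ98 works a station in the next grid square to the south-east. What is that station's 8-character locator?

FL03gj07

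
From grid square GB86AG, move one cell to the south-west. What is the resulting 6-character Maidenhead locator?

Longitude subsquare a = 0; −1 → -1, wraps to 23 = x, carry into square.
Longitude square 8; −1 → 7.
Latitude subsquare g = 6; −1 → 5 = f.

GB76xf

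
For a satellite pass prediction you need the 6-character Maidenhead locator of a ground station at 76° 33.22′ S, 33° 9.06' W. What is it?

Offset from 180°W / 90°S: lon 146.8490°, lat 13.4463°.
Field: lon ⌊146.8490/20⌋ = 7 → H; lat ⌊13.4463/10⌋ = 1 → B.
Square: lon ⌊6.8490/2⌋ = 3; lat ⌊3.4463/1⌋ = 3.
Subsquare: lon ⌊0.8490/0.0833333⌋ = 10 → k; lat ⌊0.4463/0.0416667⌋ = 10 → k.

HB33kk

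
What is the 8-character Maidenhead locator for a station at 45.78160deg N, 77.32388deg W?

FN15is17

Offset from 180°W / 90°S: lon 102.67612°, lat 135.78160°.
Field: lon ⌊102.67612/20⌋ = 5 → F; lat ⌊135.78160/10⌋ = 13 → N.
Square: lon ⌊2.67612/2⌋ = 1; lat ⌊5.78160/1⌋ = 5.
Subsquare: lon ⌊0.67612/0.0833333⌋ = 8 → i; lat ⌊0.78160/0.0416667⌋ = 18 → s.
Extended square: lon ⌊0.00945/0.00833333⌋ = 1; lat ⌊0.03160/0.00416667⌋ = 7.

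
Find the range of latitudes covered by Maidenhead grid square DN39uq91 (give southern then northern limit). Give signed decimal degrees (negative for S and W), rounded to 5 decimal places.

Field D=3, N=13: +3·20° lon, +13·10° lat → SW at lon -120°, lat 40°.
Square 3, 9: +3·2° lon, +9·1° lat → SW at lon -114°, lat 49°.
Subsquare u=20, q=16: +20·0.0833333° lon, +16·0.0416667° lat → SW at lon -112.333°, lat 49.6667°.
Extended square 9, 1: +9·0.00833333° lon, +1·0.00416667° lat → SW at lon -112.258°, lat 49.6708°.
Cell spans 0.00833333° lon × 0.00416667° lat.
south 49.67083, north 49.67500.

49.67083, 49.67500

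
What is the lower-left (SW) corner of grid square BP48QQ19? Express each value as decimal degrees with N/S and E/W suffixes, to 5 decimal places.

Field B=1, P=15: +1·20° lon, +15·10° lat → SW at lon -160°, lat 60°.
Square 4, 8: +4·2° lon, +8·1° lat → SW at lon -152°, lat 68°.
Subsquare q=16, q=16: +16·0.0833333° lon, +16·0.0416667° lat → SW at lon -150.667°, lat 68.6667°.
Extended square 1, 9: +1·0.00833333° lon, +9·0.00416667° lat → SW at lon -150.658°, lat 68.7042°.
latitude 68.70417° N, longitude 150.65833° W.

68.70417° N, 150.65833° W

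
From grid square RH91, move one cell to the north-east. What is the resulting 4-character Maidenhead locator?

AH02

Longitude square 9; +1 → 10, wraps to 0, carry into field.
Longitude field R = 17; +1 → 18, wraps to 0 = A, wrapping around the antimeridian.
Latitude square 1; +1 → 2.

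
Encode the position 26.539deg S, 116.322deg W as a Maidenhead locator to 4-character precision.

Add 180° to longitude and 90° to latitude: 63.68, 63.46.
Field: 63.68/20 → 3 → D, 63.46/10 → 6 → G; chars DG.
Square: 3.68/2 → 1, 3.46/1 → 3; chars 13.

DG13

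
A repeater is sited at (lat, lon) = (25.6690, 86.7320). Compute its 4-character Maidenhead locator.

Shift to the Maidenhead origin (180°W, 90°S): lon 266.73, lat 115.67.
Field (20°×10°, letters A–R): 266.73/20 → 13 → N, 115.67/10 → 11 → L; chars NL.
Square (2°×1°, digits 0–9): 6.73/2 → 3, 5.67/1 → 5; chars 35.

NL35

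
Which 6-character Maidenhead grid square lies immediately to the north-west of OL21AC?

OL11xd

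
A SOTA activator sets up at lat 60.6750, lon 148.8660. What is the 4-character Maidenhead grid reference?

Offset from 180°W / 90°S: lon 328.87°, lat 150.68°.
Field: lon ⌊328.87/20⌋ = 16 → Q; lat ⌊150.68/10⌋ = 15 → P.
Square: lon ⌊8.87/2⌋ = 4; lat ⌊0.68/1⌋ = 0.

QP40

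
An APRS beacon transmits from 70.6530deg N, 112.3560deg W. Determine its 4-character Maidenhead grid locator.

Add 180° to longitude and 90° to latitude: 67.64, 160.65.
Field: lon ⌊67.64/20⌋ = 3 → D; lat ⌊160.65/10⌋ = 16 → Q.
Square: lon ⌊7.64/2⌋ = 3; lat ⌊0.65/1⌋ = 0.

DQ30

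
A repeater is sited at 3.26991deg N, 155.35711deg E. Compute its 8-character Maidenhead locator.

QJ73qg24

Shift to the Maidenhead origin (180°W, 90°S): lon 335.35711, lat 93.26991.
Field: 335.35711/20 → 16 → Q, 93.26991/10 → 9 → J; chars QJ.
Square: 15.35711/2 → 7, 3.26991/1 → 3; chars 73.
Subsquare: 1.35711/0.0833333 → 16 → q, 0.26991/0.0416667 → 6 → g; chars qg.
Extended square: 0.02378/0.00833333 → 2, 0.01991/0.00416667 → 4; chars 24.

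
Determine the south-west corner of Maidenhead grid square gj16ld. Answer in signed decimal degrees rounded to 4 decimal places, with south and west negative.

6.1250, -57.0833

Field G=6, J=9: +6·20° lon, +9·10° lat → SW at lon -60°, lat 0°.
Square 1, 6: +1·2° lon, +6·1° lat → SW at lon -58°, lat 6°.
Subsquare l=11, d=3: +11·0.0833333° lon, +3·0.0416667° lat → SW at lon -57.0833°, lat 6.125°.
latitude 6.1250, longitude -57.0833.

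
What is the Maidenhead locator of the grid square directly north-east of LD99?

ME00

Longitude square 9; +1 → 10, wraps to 0, carry into field.
Longitude field L = 11; +1 → 12 = M.
Latitude square 9; +1 → 10, wraps to 0, carry into field.
Latitude field D = 3; +1 → 4 = E.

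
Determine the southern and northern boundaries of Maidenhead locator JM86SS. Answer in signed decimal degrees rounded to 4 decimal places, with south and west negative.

36.7500, 36.7917

Field J=9, M=12: +9·20° lon, +12·10° lat → SW at lon 0°, lat 30°.
Square 8, 6: +8·2° lon, +6·1° lat → SW at lon 16°, lat 36°.
Subsquare s=18, s=18: +18·0.0833333° lon, +18·0.0416667° lat → SW at lon 17.5°, lat 36.75°.
Cell spans 0.0833333° lon × 0.0416667° lat.
south 36.7500, north 36.7917.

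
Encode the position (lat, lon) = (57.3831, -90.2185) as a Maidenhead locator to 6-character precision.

Offset from 180°W / 90°S: lon 89.7815°, lat 147.3831°.
Field: 89.7815/20 → 4 → E, 147.3831/10 → 14 → O; chars EO.
Square: 9.7815/2 → 4, 7.3831/1 → 7; chars 47.
Subsquare: 1.7815/0.0833333 → 21 → v, 0.3831/0.0416667 → 9 → j; chars vj.

EO47vj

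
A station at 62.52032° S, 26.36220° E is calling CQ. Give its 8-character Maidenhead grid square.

KC37el35

Offset from 180°W / 90°S: lon 206.36220°, lat 27.47968°.
Field: 206.36220/20 → 10 → K, 27.47968/10 → 2 → C; chars KC.
Square: 6.36220/2 → 3, 7.47968/1 → 7; chars 37.
Subsquare: 0.36220/0.0833333 → 4 → e, 0.47968/0.0416667 → 11 → l; chars el.
Extended square: 0.02887/0.00833333 → 3, 0.02135/0.00416667 → 5; chars 35.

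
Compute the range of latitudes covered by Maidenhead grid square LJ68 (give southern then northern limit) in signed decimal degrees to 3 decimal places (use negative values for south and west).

Field L=11, J=9: +11·20° lon, +9·10° lat → SW at lon 40°, lat 0°.
Square 6, 8: +6·2° lon, +8·1° lat → SW at lon 52°, lat 8°.
Cell spans 2° lon × 1° lat.
south 8.000, north 9.000.

8.000, 9.000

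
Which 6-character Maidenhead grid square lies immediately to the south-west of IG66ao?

IG56xn

Longitude subsquare a = 0; −1 → -1, wraps to 23 = x, carry into square.
Longitude square 6; −1 → 5.
Latitude subsquare o = 14; −1 → 13 = n.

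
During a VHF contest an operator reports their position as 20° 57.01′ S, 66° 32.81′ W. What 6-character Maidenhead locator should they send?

Offset from 180°W / 90°S: lon 113.4532°, lat 69.0498°.
Field: 113.4532/20 → 5 → F, 69.0498/10 → 6 → G; chars FG.
Square: 13.4532/2 → 6, 9.0498/1 → 9; chars 69.
Subsquare: 1.4532/0.0833333 → 17 → r, 0.0498/0.0416667 → 1 → b; chars rb.

FG69rb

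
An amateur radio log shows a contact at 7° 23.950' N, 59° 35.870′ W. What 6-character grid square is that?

Add 180° to longitude and 90° to latitude: 120.4022, 97.3992.
Field: 120.4022/20 → 6 → G, 97.3992/10 → 9 → J; chars GJ.
Square: 0.4022/2 → 0, 7.3992/1 → 7; chars 07.
Subsquare: 0.4022/0.0833333 → 4 → e, 0.3992/0.0416667 → 9 → j; chars ej.

GJ07ej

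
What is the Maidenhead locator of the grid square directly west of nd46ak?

ND36xk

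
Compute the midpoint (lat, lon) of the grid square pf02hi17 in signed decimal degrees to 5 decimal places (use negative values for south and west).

-37.63542, 120.59583

Field P=15, F=5: +15·20° lon, +5·10° lat → SW at lon 120°, lat -40°.
Square 0, 2: +0·2° lon, +2·1° lat → SW at lon 120°, lat -38°.
Subsquare h=7, i=8: +7·0.0833333° lon, +8·0.0416667° lat → SW at lon 120.583°, lat -37.6667°.
Extended square 1, 7: +1·0.00833333° lon, +7·0.00416667° lat → SW at lon 120.592°, lat -37.6375°.
Cell spans 0.00833333° lon × 0.00416667° lat. Centre is SW corner plus half of each.
latitude -37.63542, longitude 120.59583.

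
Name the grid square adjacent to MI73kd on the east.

Longitude subsquare k = 10; +1 → 11 = l.
The latitude characters are unchanged.

MI73ld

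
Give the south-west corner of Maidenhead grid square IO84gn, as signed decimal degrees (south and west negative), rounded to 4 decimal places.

54.5417, -3.5000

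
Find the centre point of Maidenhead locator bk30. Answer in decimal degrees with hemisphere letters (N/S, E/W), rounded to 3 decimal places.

Field B=1, K=10: +1·20° lon, +10·10° lat → SW at lon -160°, lat 10°.
Square 3, 0: +3·2° lon, +0·1° lat → SW at lon -154°, lat 10°.
Cell spans 2° lon × 1° lat. Centre is SW corner plus half of each.
latitude 10.500° N, longitude 153.000° W.

10.500° N, 153.000° W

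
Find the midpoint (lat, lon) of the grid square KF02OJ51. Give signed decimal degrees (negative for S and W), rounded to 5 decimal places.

-37.61875, 21.21250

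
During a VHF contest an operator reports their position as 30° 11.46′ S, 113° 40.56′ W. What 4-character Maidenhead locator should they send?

DF39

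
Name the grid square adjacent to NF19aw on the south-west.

Longitude subsquare a = 0; −1 → -1, wraps to 23 = x, carry into square.
Longitude square 1; −1 → 0.
Latitude subsquare w = 22; −1 → 21 = v.

NF09xv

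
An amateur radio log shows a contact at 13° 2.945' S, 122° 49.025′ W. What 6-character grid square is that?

Offset from 180°W / 90°S: lon 57.1829°, lat 76.9509°.
Field (20°×10°, letters A–R): 57.1829/20 → 2 → C, 76.9509/10 → 7 → H; chars CH.
Square (2°×1°, digits 0–9): 17.1829/2 → 8, 6.9509/1 → 6; chars 86.
Subsquare (5′×2.5′, letters a–x): 1.1829/0.0833333 → 14 → o, 0.9509/0.0416667 → 22 → w; chars ow.

CH86ow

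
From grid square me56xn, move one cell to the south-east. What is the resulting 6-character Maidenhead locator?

ME66am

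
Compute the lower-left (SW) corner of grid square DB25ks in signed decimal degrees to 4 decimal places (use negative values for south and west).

-74.2500, -115.1667

Field D=3, B=1: +3·20° lon, +1·10° lat → SW at lon -120°, lat -80°.
Square 2, 5: +2·2° lon, +5·1° lat → SW at lon -116°, lat -75°.
Subsquare k=10, s=18: +10·0.0833333° lon, +18·0.0416667° lat → SW at lon -115.167°, lat -74.25°.
latitude -74.2500, longitude -115.1667.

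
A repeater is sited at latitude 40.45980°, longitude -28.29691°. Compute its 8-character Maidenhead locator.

HN50ul40

Add 180° to longitude and 90° to latitude: 151.70309, 130.45980.
Field: lon ⌊151.70309/20⌋ = 7 → H; lat ⌊130.45980/10⌋ = 13 → N.
Square: lon ⌊11.70309/2⌋ = 5; lat ⌊0.45980/1⌋ = 0.
Subsquare: lon ⌊1.70309/0.0833333⌋ = 20 → u; lat ⌊0.45980/0.0416667⌋ = 11 → l.
Extended square: lon ⌊0.03642/0.00833333⌋ = 4; lat ⌊0.00147/0.00416667⌋ = 0.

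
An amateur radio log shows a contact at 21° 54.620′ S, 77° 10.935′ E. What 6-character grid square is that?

MG88oc

Add 180° to longitude and 90° to latitude: 257.1823, 68.0897.
Field: lon ⌊257.1823/20⌋ = 12 → M; lat ⌊68.0897/10⌋ = 6 → G.
Square: lon ⌊17.1823/2⌋ = 8; lat ⌊8.0897/1⌋ = 8.
Subsquare: lon ⌊1.1823/0.0833333⌋ = 14 → o; lat ⌊0.0897/0.0416667⌋ = 2 → c.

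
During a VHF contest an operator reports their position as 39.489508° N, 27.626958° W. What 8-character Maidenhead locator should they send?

HM69el47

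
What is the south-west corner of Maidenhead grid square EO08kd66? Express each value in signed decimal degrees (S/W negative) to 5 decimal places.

58.15000, -99.11667

Field E=4, O=14: +4·20° lon, +14·10° lat → SW at lon -100°, lat 50°.
Square 0, 8: +0·2° lon, +8·1° lat → SW at lon -100°, lat 58°.
Subsquare k=10, d=3: +10·0.0833333° lon, +3·0.0416667° lat → SW at lon -99.1667°, lat 58.125°.
Extended square 6, 6: +6·0.00833333° lon, +6·0.00416667° lat → SW at lon -99.1167°, lat 58.15°.
latitude 58.15000, longitude -99.11667.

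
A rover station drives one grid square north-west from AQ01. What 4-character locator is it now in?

Longitude square 0; −1 → -1, wraps to 9, carry into field.
Longitude field A = 0; −1 → -1, wraps to 17 = R, wrapping around the antimeridian.
Latitude square 1; +1 → 2.

RQ92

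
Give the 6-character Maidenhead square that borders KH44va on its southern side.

KH43vx

Latitude subsquare a = 0; −1 → -1, wraps to 23 = x, carry into square.
Latitude square 4; −1 → 3.
The longitude characters are unchanged.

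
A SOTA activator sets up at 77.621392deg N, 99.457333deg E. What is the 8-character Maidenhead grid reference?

NQ97ro49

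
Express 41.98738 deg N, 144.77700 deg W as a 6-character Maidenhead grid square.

BN71ox

Add 180° to longitude and 90° to latitude: 35.2230, 131.9874.
Field: 35.2230/20 → 1 → B, 131.9874/10 → 13 → N; chars BN.
Square: 15.2230/2 → 7, 1.9874/1 → 1; chars 71.
Subsquare: 1.2230/0.0833333 → 14 → o, 0.9874/0.0416667 → 23 → x; chars ox.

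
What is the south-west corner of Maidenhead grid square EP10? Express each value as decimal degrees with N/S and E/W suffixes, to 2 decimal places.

60.00° N, 98.00° W

Field E=4, P=15: +4·20° lon, +15·10° lat → SW at lon -100°, lat 60°.
Square 1, 0: +1·2° lon, +0·1° lat → SW at lon -98°, lat 60°.
latitude 60.00° N, longitude 98.00° W.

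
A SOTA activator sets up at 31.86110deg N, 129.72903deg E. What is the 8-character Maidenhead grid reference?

PM41uu76

Add 180° to longitude and 90° to latitude: 309.72903, 121.86110.
Field: lon ⌊309.72903/20⌋ = 15 → P; lat ⌊121.86110/10⌋ = 12 → M.
Square: lon ⌊9.72903/2⌋ = 4; lat ⌊1.86110/1⌋ = 1.
Subsquare: lon ⌊1.72903/0.0833333⌋ = 20 → u; lat ⌊0.86110/0.0416667⌋ = 20 → u.
Extended square: lon ⌊0.06236/0.00833333⌋ = 7; lat ⌊0.02777/0.00416667⌋ = 6.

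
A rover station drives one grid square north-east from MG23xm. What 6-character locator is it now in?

Longitude subsquare x = 23; +1 → 24, wraps to 0 = a, carry into square.
Longitude square 2; +1 → 3.
Latitude subsquare m = 12; +1 → 13 = n.

MG33an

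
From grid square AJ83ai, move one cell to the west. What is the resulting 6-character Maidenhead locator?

AJ73xi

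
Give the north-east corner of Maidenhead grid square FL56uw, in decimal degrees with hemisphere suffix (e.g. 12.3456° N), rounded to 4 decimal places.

Field F=5, L=11: +5·20° lon, +11·10° lat → SW at lon -80°, lat 20°.
Square 5, 6: +5·2° lon, +6·1° lat → SW at lon -70°, lat 26°.
Subsquare u=20, w=22: +20·0.0833333° lon, +22·0.0416667° lat → SW at lon -68.3333°, lat 26.9167°.
Cell spans 0.0833333° lon × 0.0416667° lat. NE corner is SW corner plus one full cell.
latitude 26.9583° N, longitude 68.2500° W.

26.9583° N, 68.2500° W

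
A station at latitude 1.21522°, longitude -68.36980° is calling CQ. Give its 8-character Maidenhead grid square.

FJ51tf51

Add 180° to longitude and 90° to latitude: 111.63020, 91.21522.
Field: lon ⌊111.63020/20⌋ = 5 → F; lat ⌊91.21522/10⌋ = 9 → J.
Square: lon ⌊11.63020/2⌋ = 5; lat ⌊1.21522/1⌋ = 1.
Subsquare: lon ⌊1.63020/0.0833333⌋ = 19 → t; lat ⌊0.21522/0.0416667⌋ = 5 → f.
Extended square: lon ⌊0.04687/0.00833333⌋ = 5; lat ⌊0.00689/0.00416667⌋ = 1.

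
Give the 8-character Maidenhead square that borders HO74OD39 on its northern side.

HO74oe30

Latitude extended square 9; +1 → 10, wraps to 0, carry into subsquare.
Latitude subsquare d = 3; +1 → 4 = e.
The longitude characters are unchanged.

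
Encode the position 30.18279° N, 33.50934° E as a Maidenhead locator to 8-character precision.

KM60se13

Offset from 180°W / 90°S: lon 213.50934°, lat 120.18279°.
Field: 213.50934/20 → 10 → K, 120.18279/10 → 12 → M; chars KM.
Square: 13.50934/2 → 6, 0.18279/1 → 0; chars 60.
Subsquare: 1.50934/0.0833333 → 18 → s, 0.18279/0.0416667 → 4 → e; chars se.
Extended square: 0.00934/0.00833333 → 1, 0.01612/0.00416667 → 3; chars 13.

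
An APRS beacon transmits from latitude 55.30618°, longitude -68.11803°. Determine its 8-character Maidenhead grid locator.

FO55wh53

Offset from 180°W / 90°S: lon 111.88197°, lat 145.30618°.
Field: 111.88197/20 → 5 → F, 145.30618/10 → 14 → O; chars FO.
Square: 11.88197/2 → 5, 5.30618/1 → 5; chars 55.
Subsquare: 1.88197/0.0833333 → 22 → w, 0.30618/0.0416667 → 7 → h; chars wh.
Extended square: 0.04864/0.00833333 → 5, 0.01451/0.00416667 → 3; chars 53.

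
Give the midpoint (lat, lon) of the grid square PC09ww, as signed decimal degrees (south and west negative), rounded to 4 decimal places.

-60.0625, 121.8750

Field P=15, C=2: +15·20° lon, +2·10° lat → SW at lon 120°, lat -70°.
Square 0, 9: +0·2° lon, +9·1° lat → SW at lon 120°, lat -61°.
Subsquare w=22, w=22: +22·0.0833333° lon, +22·0.0416667° lat → SW at lon 121.833°, lat -60.0833°.
Cell spans 0.0833333° lon × 0.0416667° lat. Centre is SW corner plus half of each.
latitude -60.0625, longitude 121.8750.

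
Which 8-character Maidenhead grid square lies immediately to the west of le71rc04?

Longitude extended square 0; −1 → -1, wraps to 9, carry into subsquare.
Longitude subsquare r = 17; −1 → 16 = q.
The latitude characters are unchanged.

LE71qc94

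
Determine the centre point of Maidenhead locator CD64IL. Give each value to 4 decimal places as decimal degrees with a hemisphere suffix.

Field C=2, D=3: +2·20° lon, +3·10° lat → SW at lon -140°, lat -60°.
Square 6, 4: +6·2° lon, +4·1° lat → SW at lon -128°, lat -56°.
Subsquare i=8, l=11: +8·0.0833333° lon, +11·0.0416667° lat → SW at lon -127.333°, lat -55.5417°.
Cell spans 0.0833333° lon × 0.0416667° lat. Centre is SW corner plus half of each.
latitude 55.5208° S, longitude 127.2917° W.

55.5208° S, 127.2917° W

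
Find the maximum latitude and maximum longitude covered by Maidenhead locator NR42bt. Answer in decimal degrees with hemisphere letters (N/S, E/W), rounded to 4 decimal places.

82.8333° N, 88.1667° E

Field N=13, R=17: +13·20° lon, +17·10° lat → SW at lon 80°, lat 80°.
Square 4, 2: +4·2° lon, +2·1° lat → SW at lon 88°, lat 82°.
Subsquare b=1, t=19: +1·0.0833333° lon, +19·0.0416667° lat → SW at lon 88.0833°, lat 82.7917°.
Cell spans 0.0833333° lon × 0.0416667° lat. NE corner is SW corner plus one full cell.
latitude 82.8333° N, longitude 88.1667° E.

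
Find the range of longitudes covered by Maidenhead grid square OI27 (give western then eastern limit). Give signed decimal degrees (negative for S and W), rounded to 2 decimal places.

Field O=14, I=8: +14·20° lon, +8·10° lat → SW at lon 100°, lat -10°.
Square 2, 7: +2·2° lon, +7·1° lat → SW at lon 104°, lat -3°.
Cell spans 2° lon × 1° lat.
west 104.00, east 106.00.

104.00, 106.00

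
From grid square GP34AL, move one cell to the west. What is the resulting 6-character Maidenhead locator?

GP24xl

Longitude subsquare a = 0; −1 → -1, wraps to 23 = x, carry into square.
Longitude square 3; −1 → 2.
The latitude characters are unchanged.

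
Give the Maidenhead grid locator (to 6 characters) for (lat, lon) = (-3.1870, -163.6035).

Shift to the Maidenhead origin (180°W, 90°S): lon 16.3965, lat 86.8130.
Field: 16.3965/20 → 0 → A, 86.8130/10 → 8 → I; chars AI.
Square: 16.3965/2 → 8, 6.8130/1 → 6; chars 86.
Subsquare: 0.3965/0.0833333 → 4 → e, 0.8130/0.0416667 → 19 → t; chars et.

AI86et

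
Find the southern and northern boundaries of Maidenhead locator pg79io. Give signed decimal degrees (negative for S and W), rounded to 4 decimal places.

-20.4167, -20.3750

Field P=15, G=6: +15·20° lon, +6·10° lat → SW at lon 120°, lat -30°.
Square 7, 9: +7·2° lon, +9·1° lat → SW at lon 134°, lat -21°.
Subsquare i=8, o=14: +8·0.0833333° lon, +14·0.0416667° lat → SW at lon 134.667°, lat -20.4167°.
Cell spans 0.0833333° lon × 0.0416667° lat.
south -20.4167, north -20.3750.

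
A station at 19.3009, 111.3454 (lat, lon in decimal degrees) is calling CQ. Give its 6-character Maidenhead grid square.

Add 180° to longitude and 90° to latitude: 291.3454, 109.3009.
Field: lon ⌊291.3454/20⌋ = 14 → O; lat ⌊109.3009/10⌋ = 10 → K.
Square: lon ⌊11.3454/2⌋ = 5; lat ⌊9.3009/1⌋ = 9.
Subsquare: lon ⌊1.3454/0.0833333⌋ = 16 → q; lat ⌊0.3009/0.0416667⌋ = 7 → h.

OK59qh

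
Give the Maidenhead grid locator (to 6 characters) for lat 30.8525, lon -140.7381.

BM90pu

Add 180° to longitude and 90° to latitude: 39.2619, 120.8525.
Field (20°×10°, letters A–R): 39.2619/20 → 1 → B, 120.8525/10 → 12 → M; chars BM.
Square (2°×1°, digits 0–9): 19.2619/2 → 9, 0.8525/1 → 0; chars 90.
Subsquare (5′×2.5′, letters a–x): 1.2619/0.0833333 → 15 → p, 0.8525/0.0416667 → 20 → u; chars pu.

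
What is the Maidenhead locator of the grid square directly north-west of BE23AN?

BE13xo

Longitude subsquare a = 0; −1 → -1, wraps to 23 = x, carry into square.
Longitude square 2; −1 → 1.
Latitude subsquare n = 13; +1 → 14 = o.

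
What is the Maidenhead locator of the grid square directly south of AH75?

AH74

Latitude square 5; −1 → 4.
The longitude characters are unchanged.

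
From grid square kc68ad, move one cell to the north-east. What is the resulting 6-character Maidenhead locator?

Longitude subsquare a = 0; +1 → 1 = b.
Latitude subsquare d = 3; +1 → 4 = e.

KC68be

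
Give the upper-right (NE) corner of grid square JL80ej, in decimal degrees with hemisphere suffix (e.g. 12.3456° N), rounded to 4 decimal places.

Field J=9, L=11: +9·20° lon, +11·10° lat → SW at lon 0°, lat 20°.
Square 8, 0: +8·2° lon, +0·1° lat → SW at lon 16°, lat 20°.
Subsquare e=4, j=9: +4·0.0833333° lon, +9·0.0416667° lat → SW at lon 16.3333°, lat 20.375°.
Cell spans 0.0833333° lon × 0.0416667° lat. NE corner is SW corner plus one full cell.
latitude 20.4167° N, longitude 16.4167° E.

20.4167° N, 16.4167° E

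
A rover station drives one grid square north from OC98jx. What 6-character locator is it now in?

OC99ja

Latitude subsquare x = 23; +1 → 24, wraps to 0 = a, carry into square.
Latitude square 8; +1 → 9.
The longitude characters are unchanged.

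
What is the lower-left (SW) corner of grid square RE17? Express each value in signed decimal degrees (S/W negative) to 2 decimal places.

Field R=17, E=4: +17·20° lon, +4·10° lat → SW at lon 160°, lat -50°.
Square 1, 7: +1·2° lon, +7·1° lat → SW at lon 162°, lat -43°.
latitude -43.00, longitude 162.00.

-43.00, 162.00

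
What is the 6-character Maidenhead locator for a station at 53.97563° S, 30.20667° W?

HD46va

Shift to the Maidenhead origin (180°W, 90°S): lon 149.7933, lat 36.0244.
Field: lon ⌊149.7933/20⌋ = 7 → H; lat ⌊36.0244/10⌋ = 3 → D.
Square: lon ⌊9.7933/2⌋ = 4; lat ⌊6.0244/1⌋ = 6.
Subsquare: lon ⌊1.7933/0.0833333⌋ = 21 → v; lat ⌊0.0244/0.0416667⌋ = 0 → a.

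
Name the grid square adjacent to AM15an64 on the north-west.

AM15an55

Longitude extended square 6; −1 → 5.
Latitude extended square 4; +1 → 5.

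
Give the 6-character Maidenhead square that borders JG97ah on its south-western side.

Longitude subsquare a = 0; −1 → -1, wraps to 23 = x, carry into square.
Longitude square 9; −1 → 8.
Latitude subsquare h = 7; −1 → 6 = g.

JG87xg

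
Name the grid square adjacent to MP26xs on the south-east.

Longitude subsquare x = 23; +1 → 24, wraps to 0 = a, carry into square.
Longitude square 2; +1 → 3.
Latitude subsquare s = 18; −1 → 17 = r.

MP36ar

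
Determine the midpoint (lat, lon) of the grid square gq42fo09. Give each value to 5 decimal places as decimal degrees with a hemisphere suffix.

72.62292° N, 51.57917° W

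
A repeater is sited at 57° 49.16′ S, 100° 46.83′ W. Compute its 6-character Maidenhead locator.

Shift to the Maidenhead origin (180°W, 90°S): lon 79.2195, lat 32.1807.
Field: lon ⌊79.2195/20⌋ = 3 → D; lat ⌊32.1807/10⌋ = 3 → D.
Square: lon ⌊19.2195/2⌋ = 9; lat ⌊2.1807/1⌋ = 2.
Subsquare: lon ⌊1.2195/0.0833333⌋ = 14 → o; lat ⌊0.1807/0.0416667⌋ = 4 → e.

DD92oe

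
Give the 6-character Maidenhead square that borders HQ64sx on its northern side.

Latitude subsquare x = 23; +1 → 24, wraps to 0 = a, carry into square.
Latitude square 4; +1 → 5.
The longitude characters are unchanged.

HQ65sa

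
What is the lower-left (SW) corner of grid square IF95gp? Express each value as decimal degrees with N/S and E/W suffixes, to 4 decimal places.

Field I=8, F=5: +8·20° lon, +5·10° lat → SW at lon -20°, lat -40°.
Square 9, 5: +9·2° lon, +5·1° lat → SW at lon -2°, lat -35°.
Subsquare g=6, p=15: +6·0.0833333° lon, +15·0.0416667° lat → SW at lon -1.5°, lat -34.375°.
latitude 34.3750° S, longitude 1.5000° W.

34.3750° S, 1.5000° W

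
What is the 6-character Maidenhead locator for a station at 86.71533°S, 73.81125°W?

Add 180° to longitude and 90° to latitude: 106.1887, 3.2847.
Field: 106.1887/20 → 5 → F, 3.2847/10 → 0 → A; chars FA.
Square: 6.1887/2 → 3, 3.2847/1 → 3; chars 33.
Subsquare: 0.1887/0.0833333 → 2 → c, 0.2847/0.0416667 → 6 → g; chars cg.

FA33cg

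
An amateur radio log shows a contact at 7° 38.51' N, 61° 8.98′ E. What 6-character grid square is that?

MJ07np

Shift to the Maidenhead origin (180°W, 90°S): lon 241.1497, lat 97.6418.
Field (20°×10°, letters A–R): lon ⌊241.1497/20⌋ = 12 → M; lat ⌊97.6418/10⌋ = 9 → J.
Square (2°×1°, digits 0–9): lon ⌊1.1497/2⌋ = 0; lat ⌊7.6418/1⌋ = 7.
Subsquare (5′×2.5′, letters a–x): lon ⌊1.1497/0.0833333⌋ = 13 → n; lat ⌊0.6418/0.0416667⌋ = 15 → p.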